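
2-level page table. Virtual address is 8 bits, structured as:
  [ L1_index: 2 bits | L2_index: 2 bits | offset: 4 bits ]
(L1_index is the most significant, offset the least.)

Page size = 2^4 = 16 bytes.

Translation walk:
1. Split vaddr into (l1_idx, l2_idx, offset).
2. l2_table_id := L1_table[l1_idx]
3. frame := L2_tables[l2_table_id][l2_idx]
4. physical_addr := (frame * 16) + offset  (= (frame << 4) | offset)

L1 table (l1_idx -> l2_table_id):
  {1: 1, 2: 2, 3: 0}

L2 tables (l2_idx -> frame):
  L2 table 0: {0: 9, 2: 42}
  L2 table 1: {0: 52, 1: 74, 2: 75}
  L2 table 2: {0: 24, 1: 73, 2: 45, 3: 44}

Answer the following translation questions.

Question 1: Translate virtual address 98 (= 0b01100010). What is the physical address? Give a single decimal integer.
Answer: 1202

Derivation:
vaddr = 98 = 0b01100010
Split: l1_idx=1, l2_idx=2, offset=2
L1[1] = 1
L2[1][2] = 75
paddr = 75 * 16 + 2 = 1202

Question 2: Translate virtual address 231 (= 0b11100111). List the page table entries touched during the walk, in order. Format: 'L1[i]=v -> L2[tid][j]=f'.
Answer: L1[3]=0 -> L2[0][2]=42

Derivation:
vaddr = 231 = 0b11100111
Split: l1_idx=3, l2_idx=2, offset=7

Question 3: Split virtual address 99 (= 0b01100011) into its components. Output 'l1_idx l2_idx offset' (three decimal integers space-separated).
vaddr = 99 = 0b01100011
  top 2 bits -> l1_idx = 1
  next 2 bits -> l2_idx = 2
  bottom 4 bits -> offset = 3

Answer: 1 2 3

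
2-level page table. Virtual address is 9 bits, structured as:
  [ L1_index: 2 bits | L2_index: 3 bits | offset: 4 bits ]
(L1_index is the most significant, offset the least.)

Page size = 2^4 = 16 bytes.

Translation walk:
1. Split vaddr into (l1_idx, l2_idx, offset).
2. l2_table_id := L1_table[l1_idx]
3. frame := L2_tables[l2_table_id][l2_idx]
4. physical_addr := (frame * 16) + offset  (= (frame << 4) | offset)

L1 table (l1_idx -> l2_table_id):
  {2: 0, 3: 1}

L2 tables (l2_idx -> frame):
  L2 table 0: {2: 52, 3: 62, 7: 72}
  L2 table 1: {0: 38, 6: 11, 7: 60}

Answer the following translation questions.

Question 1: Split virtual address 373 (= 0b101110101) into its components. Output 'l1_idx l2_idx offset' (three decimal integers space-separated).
vaddr = 373 = 0b101110101
  top 2 bits -> l1_idx = 2
  next 3 bits -> l2_idx = 7
  bottom 4 bits -> offset = 5

Answer: 2 7 5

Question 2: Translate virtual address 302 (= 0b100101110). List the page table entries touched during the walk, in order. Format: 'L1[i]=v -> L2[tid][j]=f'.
Answer: L1[2]=0 -> L2[0][2]=52

Derivation:
vaddr = 302 = 0b100101110
Split: l1_idx=2, l2_idx=2, offset=14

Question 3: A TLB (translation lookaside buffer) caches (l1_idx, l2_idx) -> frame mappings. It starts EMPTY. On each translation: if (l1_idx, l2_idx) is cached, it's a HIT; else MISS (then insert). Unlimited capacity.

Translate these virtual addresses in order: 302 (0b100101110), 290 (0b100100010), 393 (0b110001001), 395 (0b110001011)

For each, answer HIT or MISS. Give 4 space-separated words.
vaddr=302: (2,2) not in TLB -> MISS, insert
vaddr=290: (2,2) in TLB -> HIT
vaddr=393: (3,0) not in TLB -> MISS, insert
vaddr=395: (3,0) in TLB -> HIT

Answer: MISS HIT MISS HIT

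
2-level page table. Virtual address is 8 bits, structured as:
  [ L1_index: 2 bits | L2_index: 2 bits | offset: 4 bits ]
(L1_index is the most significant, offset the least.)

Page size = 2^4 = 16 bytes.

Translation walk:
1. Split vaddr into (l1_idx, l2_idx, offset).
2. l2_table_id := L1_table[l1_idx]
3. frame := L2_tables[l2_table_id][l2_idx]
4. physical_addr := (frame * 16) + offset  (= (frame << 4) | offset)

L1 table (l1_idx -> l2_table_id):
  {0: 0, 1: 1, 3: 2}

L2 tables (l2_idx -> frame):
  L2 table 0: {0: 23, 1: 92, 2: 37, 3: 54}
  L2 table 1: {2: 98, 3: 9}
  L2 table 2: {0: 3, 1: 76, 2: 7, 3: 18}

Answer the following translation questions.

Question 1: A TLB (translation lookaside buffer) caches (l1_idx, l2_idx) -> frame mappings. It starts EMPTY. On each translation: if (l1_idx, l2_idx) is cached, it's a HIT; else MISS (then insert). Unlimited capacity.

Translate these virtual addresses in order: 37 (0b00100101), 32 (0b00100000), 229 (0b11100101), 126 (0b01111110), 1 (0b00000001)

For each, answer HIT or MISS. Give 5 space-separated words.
vaddr=37: (0,2) not in TLB -> MISS, insert
vaddr=32: (0,2) in TLB -> HIT
vaddr=229: (3,2) not in TLB -> MISS, insert
vaddr=126: (1,3) not in TLB -> MISS, insert
vaddr=1: (0,0) not in TLB -> MISS, insert

Answer: MISS HIT MISS MISS MISS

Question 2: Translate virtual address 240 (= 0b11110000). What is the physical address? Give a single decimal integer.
vaddr = 240 = 0b11110000
Split: l1_idx=3, l2_idx=3, offset=0
L1[3] = 2
L2[2][3] = 18
paddr = 18 * 16 + 0 = 288

Answer: 288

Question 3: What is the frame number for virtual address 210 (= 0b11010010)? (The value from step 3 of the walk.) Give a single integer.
Answer: 76

Derivation:
vaddr = 210: l1_idx=3, l2_idx=1
L1[3] = 2; L2[2][1] = 76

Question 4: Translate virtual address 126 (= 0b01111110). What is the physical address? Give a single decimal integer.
vaddr = 126 = 0b01111110
Split: l1_idx=1, l2_idx=3, offset=14
L1[1] = 1
L2[1][3] = 9
paddr = 9 * 16 + 14 = 158

Answer: 158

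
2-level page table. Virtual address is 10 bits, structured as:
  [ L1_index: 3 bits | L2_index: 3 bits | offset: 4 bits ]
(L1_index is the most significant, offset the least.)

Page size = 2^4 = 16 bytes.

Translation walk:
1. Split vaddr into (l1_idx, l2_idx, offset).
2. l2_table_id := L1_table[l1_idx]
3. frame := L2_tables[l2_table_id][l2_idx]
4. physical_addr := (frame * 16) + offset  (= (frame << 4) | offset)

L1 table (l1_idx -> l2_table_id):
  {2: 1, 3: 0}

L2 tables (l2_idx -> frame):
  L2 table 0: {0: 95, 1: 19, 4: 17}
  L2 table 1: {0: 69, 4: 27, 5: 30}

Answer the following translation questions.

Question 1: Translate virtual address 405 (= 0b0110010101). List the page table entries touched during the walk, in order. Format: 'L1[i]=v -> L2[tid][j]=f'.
vaddr = 405 = 0b0110010101
Split: l1_idx=3, l2_idx=1, offset=5

Answer: L1[3]=0 -> L2[0][1]=19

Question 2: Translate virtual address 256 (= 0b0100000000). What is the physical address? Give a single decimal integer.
vaddr = 256 = 0b0100000000
Split: l1_idx=2, l2_idx=0, offset=0
L1[2] = 1
L2[1][0] = 69
paddr = 69 * 16 + 0 = 1104

Answer: 1104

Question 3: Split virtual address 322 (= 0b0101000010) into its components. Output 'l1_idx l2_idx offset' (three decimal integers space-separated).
Answer: 2 4 2

Derivation:
vaddr = 322 = 0b0101000010
  top 3 bits -> l1_idx = 2
  next 3 bits -> l2_idx = 4
  bottom 4 bits -> offset = 2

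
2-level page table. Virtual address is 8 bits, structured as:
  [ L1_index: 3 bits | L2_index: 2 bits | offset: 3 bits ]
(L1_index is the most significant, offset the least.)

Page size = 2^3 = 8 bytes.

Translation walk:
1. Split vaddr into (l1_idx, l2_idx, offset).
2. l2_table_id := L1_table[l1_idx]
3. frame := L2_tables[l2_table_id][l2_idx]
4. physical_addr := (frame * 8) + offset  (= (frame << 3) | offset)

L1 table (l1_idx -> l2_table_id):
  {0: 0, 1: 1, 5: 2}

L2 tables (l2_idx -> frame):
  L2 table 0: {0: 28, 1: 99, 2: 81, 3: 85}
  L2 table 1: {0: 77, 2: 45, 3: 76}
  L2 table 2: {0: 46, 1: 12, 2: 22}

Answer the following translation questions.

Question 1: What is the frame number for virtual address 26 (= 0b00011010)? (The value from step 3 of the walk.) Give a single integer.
Answer: 85

Derivation:
vaddr = 26: l1_idx=0, l2_idx=3
L1[0] = 0; L2[0][3] = 85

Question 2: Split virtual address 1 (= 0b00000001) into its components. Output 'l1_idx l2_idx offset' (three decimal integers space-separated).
Answer: 0 0 1

Derivation:
vaddr = 1 = 0b00000001
  top 3 bits -> l1_idx = 0
  next 2 bits -> l2_idx = 0
  bottom 3 bits -> offset = 1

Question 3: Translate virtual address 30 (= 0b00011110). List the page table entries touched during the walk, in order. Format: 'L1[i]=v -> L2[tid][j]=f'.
Answer: L1[0]=0 -> L2[0][3]=85

Derivation:
vaddr = 30 = 0b00011110
Split: l1_idx=0, l2_idx=3, offset=6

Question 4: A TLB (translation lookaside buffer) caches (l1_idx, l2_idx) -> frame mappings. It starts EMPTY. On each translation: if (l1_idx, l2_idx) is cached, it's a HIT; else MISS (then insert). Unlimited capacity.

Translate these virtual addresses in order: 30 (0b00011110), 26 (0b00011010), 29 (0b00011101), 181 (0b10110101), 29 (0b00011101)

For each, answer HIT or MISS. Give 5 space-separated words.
Answer: MISS HIT HIT MISS HIT

Derivation:
vaddr=30: (0,3) not in TLB -> MISS, insert
vaddr=26: (0,3) in TLB -> HIT
vaddr=29: (0,3) in TLB -> HIT
vaddr=181: (5,2) not in TLB -> MISS, insert
vaddr=29: (0,3) in TLB -> HIT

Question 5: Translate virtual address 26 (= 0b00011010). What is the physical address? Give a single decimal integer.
vaddr = 26 = 0b00011010
Split: l1_idx=0, l2_idx=3, offset=2
L1[0] = 0
L2[0][3] = 85
paddr = 85 * 8 + 2 = 682

Answer: 682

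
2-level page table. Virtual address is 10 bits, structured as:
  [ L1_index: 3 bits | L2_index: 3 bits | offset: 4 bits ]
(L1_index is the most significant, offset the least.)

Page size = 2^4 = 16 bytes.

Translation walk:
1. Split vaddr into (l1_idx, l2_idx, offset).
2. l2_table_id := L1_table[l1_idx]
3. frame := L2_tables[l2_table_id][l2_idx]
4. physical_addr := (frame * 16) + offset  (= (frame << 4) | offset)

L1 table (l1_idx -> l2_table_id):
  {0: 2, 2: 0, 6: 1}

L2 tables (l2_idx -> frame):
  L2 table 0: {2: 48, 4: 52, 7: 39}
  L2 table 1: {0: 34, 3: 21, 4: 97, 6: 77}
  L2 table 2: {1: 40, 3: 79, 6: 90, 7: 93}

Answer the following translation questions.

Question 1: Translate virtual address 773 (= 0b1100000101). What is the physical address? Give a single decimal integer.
Answer: 549

Derivation:
vaddr = 773 = 0b1100000101
Split: l1_idx=6, l2_idx=0, offset=5
L1[6] = 1
L2[1][0] = 34
paddr = 34 * 16 + 5 = 549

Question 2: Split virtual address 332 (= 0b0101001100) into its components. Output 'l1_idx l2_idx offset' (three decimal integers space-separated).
Answer: 2 4 12

Derivation:
vaddr = 332 = 0b0101001100
  top 3 bits -> l1_idx = 2
  next 3 bits -> l2_idx = 4
  bottom 4 bits -> offset = 12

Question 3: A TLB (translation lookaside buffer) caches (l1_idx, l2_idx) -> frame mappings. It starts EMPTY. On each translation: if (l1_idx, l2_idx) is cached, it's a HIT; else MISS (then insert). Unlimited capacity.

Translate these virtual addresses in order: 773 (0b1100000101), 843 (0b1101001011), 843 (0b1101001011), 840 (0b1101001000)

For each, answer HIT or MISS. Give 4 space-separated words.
Answer: MISS MISS HIT HIT

Derivation:
vaddr=773: (6,0) not in TLB -> MISS, insert
vaddr=843: (6,4) not in TLB -> MISS, insert
vaddr=843: (6,4) in TLB -> HIT
vaddr=840: (6,4) in TLB -> HIT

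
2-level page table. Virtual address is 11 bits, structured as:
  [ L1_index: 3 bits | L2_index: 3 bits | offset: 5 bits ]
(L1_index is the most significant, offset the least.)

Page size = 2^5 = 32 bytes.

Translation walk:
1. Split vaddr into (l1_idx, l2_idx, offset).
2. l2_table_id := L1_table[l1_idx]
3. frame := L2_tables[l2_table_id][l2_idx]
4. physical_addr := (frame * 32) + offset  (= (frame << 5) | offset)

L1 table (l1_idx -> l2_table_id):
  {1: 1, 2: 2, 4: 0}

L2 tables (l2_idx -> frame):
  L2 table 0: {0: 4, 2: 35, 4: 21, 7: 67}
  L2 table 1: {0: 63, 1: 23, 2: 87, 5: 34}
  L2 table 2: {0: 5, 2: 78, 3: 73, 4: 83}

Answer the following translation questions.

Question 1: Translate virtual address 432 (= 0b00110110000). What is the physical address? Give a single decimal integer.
vaddr = 432 = 0b00110110000
Split: l1_idx=1, l2_idx=5, offset=16
L1[1] = 1
L2[1][5] = 34
paddr = 34 * 32 + 16 = 1104

Answer: 1104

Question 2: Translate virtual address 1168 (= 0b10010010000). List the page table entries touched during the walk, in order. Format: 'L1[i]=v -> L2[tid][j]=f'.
vaddr = 1168 = 0b10010010000
Split: l1_idx=4, l2_idx=4, offset=16

Answer: L1[4]=0 -> L2[0][4]=21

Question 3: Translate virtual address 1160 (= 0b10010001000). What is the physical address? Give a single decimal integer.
vaddr = 1160 = 0b10010001000
Split: l1_idx=4, l2_idx=4, offset=8
L1[4] = 0
L2[0][4] = 21
paddr = 21 * 32 + 8 = 680

Answer: 680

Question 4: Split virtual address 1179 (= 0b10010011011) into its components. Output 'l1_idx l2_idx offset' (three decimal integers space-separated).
vaddr = 1179 = 0b10010011011
  top 3 bits -> l1_idx = 4
  next 3 bits -> l2_idx = 4
  bottom 5 bits -> offset = 27

Answer: 4 4 27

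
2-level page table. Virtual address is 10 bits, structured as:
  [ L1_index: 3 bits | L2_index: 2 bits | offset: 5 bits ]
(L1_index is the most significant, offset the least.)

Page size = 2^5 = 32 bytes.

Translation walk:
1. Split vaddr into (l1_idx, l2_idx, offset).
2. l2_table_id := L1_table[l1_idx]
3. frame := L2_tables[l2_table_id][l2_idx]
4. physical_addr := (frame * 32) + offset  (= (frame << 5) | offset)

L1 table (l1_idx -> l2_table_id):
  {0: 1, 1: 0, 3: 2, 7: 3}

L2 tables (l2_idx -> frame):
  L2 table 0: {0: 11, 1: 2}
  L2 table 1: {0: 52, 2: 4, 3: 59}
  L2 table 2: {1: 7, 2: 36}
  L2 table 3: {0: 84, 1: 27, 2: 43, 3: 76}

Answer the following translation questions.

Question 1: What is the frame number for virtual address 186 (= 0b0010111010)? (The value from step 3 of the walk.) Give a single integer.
Answer: 2

Derivation:
vaddr = 186: l1_idx=1, l2_idx=1
L1[1] = 0; L2[0][1] = 2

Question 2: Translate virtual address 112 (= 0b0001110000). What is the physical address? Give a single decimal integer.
Answer: 1904

Derivation:
vaddr = 112 = 0b0001110000
Split: l1_idx=0, l2_idx=3, offset=16
L1[0] = 1
L2[1][3] = 59
paddr = 59 * 32 + 16 = 1904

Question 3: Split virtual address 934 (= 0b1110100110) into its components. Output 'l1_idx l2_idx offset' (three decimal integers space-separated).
Answer: 7 1 6

Derivation:
vaddr = 934 = 0b1110100110
  top 3 bits -> l1_idx = 7
  next 2 bits -> l2_idx = 1
  bottom 5 bits -> offset = 6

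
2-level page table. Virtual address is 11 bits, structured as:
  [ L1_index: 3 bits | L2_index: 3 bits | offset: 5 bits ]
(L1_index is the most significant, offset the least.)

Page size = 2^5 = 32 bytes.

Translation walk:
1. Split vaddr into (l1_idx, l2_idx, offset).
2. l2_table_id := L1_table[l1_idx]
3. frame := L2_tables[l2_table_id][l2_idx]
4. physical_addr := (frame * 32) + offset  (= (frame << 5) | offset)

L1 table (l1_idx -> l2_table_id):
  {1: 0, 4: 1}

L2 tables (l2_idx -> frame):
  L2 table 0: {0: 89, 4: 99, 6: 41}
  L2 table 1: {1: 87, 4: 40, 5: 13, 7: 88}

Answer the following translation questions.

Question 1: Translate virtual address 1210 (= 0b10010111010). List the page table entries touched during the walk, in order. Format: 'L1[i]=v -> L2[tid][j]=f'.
vaddr = 1210 = 0b10010111010
Split: l1_idx=4, l2_idx=5, offset=26

Answer: L1[4]=1 -> L2[1][5]=13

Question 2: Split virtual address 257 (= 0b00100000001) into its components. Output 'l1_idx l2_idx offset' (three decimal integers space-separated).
vaddr = 257 = 0b00100000001
  top 3 bits -> l1_idx = 1
  next 3 bits -> l2_idx = 0
  bottom 5 bits -> offset = 1

Answer: 1 0 1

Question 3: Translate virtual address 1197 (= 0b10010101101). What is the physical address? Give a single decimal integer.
vaddr = 1197 = 0b10010101101
Split: l1_idx=4, l2_idx=5, offset=13
L1[4] = 1
L2[1][5] = 13
paddr = 13 * 32 + 13 = 429

Answer: 429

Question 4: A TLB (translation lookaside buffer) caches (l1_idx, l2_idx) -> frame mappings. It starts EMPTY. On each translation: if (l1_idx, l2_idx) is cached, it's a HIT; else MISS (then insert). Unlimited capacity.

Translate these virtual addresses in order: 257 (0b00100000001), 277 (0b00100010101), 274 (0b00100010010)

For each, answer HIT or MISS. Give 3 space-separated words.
vaddr=257: (1,0) not in TLB -> MISS, insert
vaddr=277: (1,0) in TLB -> HIT
vaddr=274: (1,0) in TLB -> HIT

Answer: MISS HIT HIT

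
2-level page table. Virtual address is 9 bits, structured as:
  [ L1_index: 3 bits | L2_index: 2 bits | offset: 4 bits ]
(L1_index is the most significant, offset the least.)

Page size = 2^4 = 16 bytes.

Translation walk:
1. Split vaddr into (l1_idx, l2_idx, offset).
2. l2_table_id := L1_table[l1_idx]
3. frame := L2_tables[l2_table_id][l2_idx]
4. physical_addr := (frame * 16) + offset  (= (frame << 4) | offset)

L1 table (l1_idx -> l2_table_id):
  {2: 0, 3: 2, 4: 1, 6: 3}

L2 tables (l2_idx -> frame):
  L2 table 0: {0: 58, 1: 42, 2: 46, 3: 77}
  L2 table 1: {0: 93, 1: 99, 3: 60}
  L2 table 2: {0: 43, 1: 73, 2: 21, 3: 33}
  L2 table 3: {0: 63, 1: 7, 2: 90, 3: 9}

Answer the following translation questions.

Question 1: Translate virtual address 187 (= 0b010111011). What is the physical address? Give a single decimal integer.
Answer: 1243

Derivation:
vaddr = 187 = 0b010111011
Split: l1_idx=2, l2_idx=3, offset=11
L1[2] = 0
L2[0][3] = 77
paddr = 77 * 16 + 11 = 1243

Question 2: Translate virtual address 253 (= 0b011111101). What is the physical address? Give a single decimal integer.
Answer: 541

Derivation:
vaddr = 253 = 0b011111101
Split: l1_idx=3, l2_idx=3, offset=13
L1[3] = 2
L2[2][3] = 33
paddr = 33 * 16 + 13 = 541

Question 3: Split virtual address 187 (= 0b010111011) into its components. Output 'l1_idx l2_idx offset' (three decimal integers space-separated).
vaddr = 187 = 0b010111011
  top 3 bits -> l1_idx = 2
  next 2 bits -> l2_idx = 3
  bottom 4 bits -> offset = 11

Answer: 2 3 11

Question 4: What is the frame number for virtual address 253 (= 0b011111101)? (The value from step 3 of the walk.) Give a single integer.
vaddr = 253: l1_idx=3, l2_idx=3
L1[3] = 2; L2[2][3] = 33

Answer: 33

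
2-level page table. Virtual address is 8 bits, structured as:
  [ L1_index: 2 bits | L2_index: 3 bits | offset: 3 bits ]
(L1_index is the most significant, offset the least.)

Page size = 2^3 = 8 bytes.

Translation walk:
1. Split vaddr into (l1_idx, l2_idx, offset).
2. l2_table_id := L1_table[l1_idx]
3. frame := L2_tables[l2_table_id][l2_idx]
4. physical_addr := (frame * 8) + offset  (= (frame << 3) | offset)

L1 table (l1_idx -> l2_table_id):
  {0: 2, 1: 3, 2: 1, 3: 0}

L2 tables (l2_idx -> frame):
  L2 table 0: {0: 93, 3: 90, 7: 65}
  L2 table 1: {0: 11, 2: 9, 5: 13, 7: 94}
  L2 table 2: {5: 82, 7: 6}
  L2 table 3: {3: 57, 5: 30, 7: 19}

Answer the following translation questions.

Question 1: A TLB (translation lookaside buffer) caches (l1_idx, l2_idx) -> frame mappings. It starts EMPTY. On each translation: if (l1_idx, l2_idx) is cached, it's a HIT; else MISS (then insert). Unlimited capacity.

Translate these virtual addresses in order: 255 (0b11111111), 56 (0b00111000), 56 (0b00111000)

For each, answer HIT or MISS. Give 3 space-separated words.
Answer: MISS MISS HIT

Derivation:
vaddr=255: (3,7) not in TLB -> MISS, insert
vaddr=56: (0,7) not in TLB -> MISS, insert
vaddr=56: (0,7) in TLB -> HIT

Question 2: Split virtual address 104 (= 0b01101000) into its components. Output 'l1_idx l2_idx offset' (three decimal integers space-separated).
Answer: 1 5 0

Derivation:
vaddr = 104 = 0b01101000
  top 2 bits -> l1_idx = 1
  next 3 bits -> l2_idx = 5
  bottom 3 bits -> offset = 0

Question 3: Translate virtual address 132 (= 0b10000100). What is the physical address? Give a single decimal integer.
Answer: 92

Derivation:
vaddr = 132 = 0b10000100
Split: l1_idx=2, l2_idx=0, offset=4
L1[2] = 1
L2[1][0] = 11
paddr = 11 * 8 + 4 = 92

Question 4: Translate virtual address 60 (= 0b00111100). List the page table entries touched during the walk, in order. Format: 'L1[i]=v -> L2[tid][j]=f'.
vaddr = 60 = 0b00111100
Split: l1_idx=0, l2_idx=7, offset=4

Answer: L1[0]=2 -> L2[2][7]=6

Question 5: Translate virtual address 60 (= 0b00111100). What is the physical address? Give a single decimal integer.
vaddr = 60 = 0b00111100
Split: l1_idx=0, l2_idx=7, offset=4
L1[0] = 2
L2[2][7] = 6
paddr = 6 * 8 + 4 = 52

Answer: 52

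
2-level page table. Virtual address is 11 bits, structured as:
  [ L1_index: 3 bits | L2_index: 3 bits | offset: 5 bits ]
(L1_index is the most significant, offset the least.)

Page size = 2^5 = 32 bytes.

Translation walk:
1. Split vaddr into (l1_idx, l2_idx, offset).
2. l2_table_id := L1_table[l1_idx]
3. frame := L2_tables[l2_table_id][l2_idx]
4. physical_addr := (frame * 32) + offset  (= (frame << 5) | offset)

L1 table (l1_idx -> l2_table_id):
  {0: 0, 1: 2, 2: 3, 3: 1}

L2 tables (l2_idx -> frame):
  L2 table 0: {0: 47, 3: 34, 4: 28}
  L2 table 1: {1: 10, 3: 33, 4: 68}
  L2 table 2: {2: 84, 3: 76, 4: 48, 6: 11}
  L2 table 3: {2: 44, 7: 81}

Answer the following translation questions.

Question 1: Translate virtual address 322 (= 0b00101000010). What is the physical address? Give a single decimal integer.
vaddr = 322 = 0b00101000010
Split: l1_idx=1, l2_idx=2, offset=2
L1[1] = 2
L2[2][2] = 84
paddr = 84 * 32 + 2 = 2690

Answer: 2690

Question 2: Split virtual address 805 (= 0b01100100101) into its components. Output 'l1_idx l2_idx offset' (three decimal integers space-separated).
Answer: 3 1 5

Derivation:
vaddr = 805 = 0b01100100101
  top 3 bits -> l1_idx = 3
  next 3 bits -> l2_idx = 1
  bottom 5 bits -> offset = 5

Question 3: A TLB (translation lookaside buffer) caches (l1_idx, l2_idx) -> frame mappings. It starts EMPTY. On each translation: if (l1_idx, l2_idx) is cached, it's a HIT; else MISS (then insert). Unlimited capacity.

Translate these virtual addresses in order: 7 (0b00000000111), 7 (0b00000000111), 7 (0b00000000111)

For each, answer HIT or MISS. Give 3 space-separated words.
vaddr=7: (0,0) not in TLB -> MISS, insert
vaddr=7: (0,0) in TLB -> HIT
vaddr=7: (0,0) in TLB -> HIT

Answer: MISS HIT HIT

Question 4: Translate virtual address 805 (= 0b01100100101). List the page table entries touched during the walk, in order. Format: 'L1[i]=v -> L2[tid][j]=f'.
Answer: L1[3]=1 -> L2[1][1]=10

Derivation:
vaddr = 805 = 0b01100100101
Split: l1_idx=3, l2_idx=1, offset=5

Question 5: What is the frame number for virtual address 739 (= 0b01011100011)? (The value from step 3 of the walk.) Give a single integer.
vaddr = 739: l1_idx=2, l2_idx=7
L1[2] = 3; L2[3][7] = 81

Answer: 81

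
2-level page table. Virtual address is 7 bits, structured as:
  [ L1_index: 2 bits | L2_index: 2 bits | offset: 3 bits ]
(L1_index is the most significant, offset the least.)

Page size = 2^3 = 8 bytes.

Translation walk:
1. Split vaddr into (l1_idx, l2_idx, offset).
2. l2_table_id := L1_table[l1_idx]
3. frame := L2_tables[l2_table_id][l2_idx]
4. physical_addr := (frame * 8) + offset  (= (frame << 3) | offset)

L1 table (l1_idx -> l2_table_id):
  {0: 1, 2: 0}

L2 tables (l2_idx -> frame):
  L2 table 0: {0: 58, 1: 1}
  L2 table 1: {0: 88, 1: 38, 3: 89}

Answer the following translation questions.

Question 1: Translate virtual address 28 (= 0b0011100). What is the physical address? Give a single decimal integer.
vaddr = 28 = 0b0011100
Split: l1_idx=0, l2_idx=3, offset=4
L1[0] = 1
L2[1][3] = 89
paddr = 89 * 8 + 4 = 716

Answer: 716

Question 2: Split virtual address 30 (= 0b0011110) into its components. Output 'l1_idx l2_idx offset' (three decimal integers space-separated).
vaddr = 30 = 0b0011110
  top 2 bits -> l1_idx = 0
  next 2 bits -> l2_idx = 3
  bottom 3 bits -> offset = 6

Answer: 0 3 6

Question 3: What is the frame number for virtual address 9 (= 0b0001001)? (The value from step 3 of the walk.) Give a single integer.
vaddr = 9: l1_idx=0, l2_idx=1
L1[0] = 1; L2[1][1] = 38

Answer: 38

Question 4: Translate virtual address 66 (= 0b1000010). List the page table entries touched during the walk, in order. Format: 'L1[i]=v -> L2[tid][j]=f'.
Answer: L1[2]=0 -> L2[0][0]=58

Derivation:
vaddr = 66 = 0b1000010
Split: l1_idx=2, l2_idx=0, offset=2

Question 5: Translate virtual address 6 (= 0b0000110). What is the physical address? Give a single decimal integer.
Answer: 710

Derivation:
vaddr = 6 = 0b0000110
Split: l1_idx=0, l2_idx=0, offset=6
L1[0] = 1
L2[1][0] = 88
paddr = 88 * 8 + 6 = 710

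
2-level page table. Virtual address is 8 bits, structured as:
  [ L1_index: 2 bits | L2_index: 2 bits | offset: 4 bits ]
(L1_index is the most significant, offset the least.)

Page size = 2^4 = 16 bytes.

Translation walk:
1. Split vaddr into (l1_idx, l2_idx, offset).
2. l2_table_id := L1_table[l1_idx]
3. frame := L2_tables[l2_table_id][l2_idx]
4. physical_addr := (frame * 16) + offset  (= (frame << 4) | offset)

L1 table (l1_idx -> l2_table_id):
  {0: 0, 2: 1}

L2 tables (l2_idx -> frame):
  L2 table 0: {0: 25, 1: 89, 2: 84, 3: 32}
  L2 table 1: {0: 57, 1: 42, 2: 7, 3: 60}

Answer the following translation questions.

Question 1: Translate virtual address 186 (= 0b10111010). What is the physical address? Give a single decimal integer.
vaddr = 186 = 0b10111010
Split: l1_idx=2, l2_idx=3, offset=10
L1[2] = 1
L2[1][3] = 60
paddr = 60 * 16 + 10 = 970

Answer: 970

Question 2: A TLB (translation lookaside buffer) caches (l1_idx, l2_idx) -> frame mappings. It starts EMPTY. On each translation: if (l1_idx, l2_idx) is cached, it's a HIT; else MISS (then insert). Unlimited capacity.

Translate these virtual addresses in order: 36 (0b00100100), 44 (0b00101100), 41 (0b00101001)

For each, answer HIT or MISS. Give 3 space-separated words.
Answer: MISS HIT HIT

Derivation:
vaddr=36: (0,2) not in TLB -> MISS, insert
vaddr=44: (0,2) in TLB -> HIT
vaddr=41: (0,2) in TLB -> HIT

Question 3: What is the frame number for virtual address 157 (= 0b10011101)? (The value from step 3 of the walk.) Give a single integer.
Answer: 42

Derivation:
vaddr = 157: l1_idx=2, l2_idx=1
L1[2] = 1; L2[1][1] = 42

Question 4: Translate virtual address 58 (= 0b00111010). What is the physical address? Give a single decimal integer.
vaddr = 58 = 0b00111010
Split: l1_idx=0, l2_idx=3, offset=10
L1[0] = 0
L2[0][3] = 32
paddr = 32 * 16 + 10 = 522

Answer: 522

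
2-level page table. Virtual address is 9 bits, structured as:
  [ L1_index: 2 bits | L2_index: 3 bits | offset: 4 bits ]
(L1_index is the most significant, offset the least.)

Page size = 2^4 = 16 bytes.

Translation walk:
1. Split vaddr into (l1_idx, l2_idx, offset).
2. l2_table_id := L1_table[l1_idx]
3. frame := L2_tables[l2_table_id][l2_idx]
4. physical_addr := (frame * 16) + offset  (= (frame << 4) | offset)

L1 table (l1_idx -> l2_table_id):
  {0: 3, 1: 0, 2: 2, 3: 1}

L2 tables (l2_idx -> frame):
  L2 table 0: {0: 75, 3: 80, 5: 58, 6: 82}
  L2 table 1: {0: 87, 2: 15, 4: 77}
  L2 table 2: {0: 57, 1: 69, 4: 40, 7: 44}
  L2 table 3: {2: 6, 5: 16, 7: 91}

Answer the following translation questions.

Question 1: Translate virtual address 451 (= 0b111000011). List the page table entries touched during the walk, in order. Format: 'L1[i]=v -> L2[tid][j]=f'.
vaddr = 451 = 0b111000011
Split: l1_idx=3, l2_idx=4, offset=3

Answer: L1[3]=1 -> L2[1][4]=77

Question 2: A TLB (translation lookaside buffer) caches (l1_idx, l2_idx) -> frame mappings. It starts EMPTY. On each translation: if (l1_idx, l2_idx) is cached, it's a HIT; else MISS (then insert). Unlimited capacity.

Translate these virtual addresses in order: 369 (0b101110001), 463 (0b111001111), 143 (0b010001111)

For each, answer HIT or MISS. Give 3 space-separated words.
vaddr=369: (2,7) not in TLB -> MISS, insert
vaddr=463: (3,4) not in TLB -> MISS, insert
vaddr=143: (1,0) not in TLB -> MISS, insert

Answer: MISS MISS MISS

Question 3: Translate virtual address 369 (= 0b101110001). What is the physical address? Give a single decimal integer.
vaddr = 369 = 0b101110001
Split: l1_idx=2, l2_idx=7, offset=1
L1[2] = 2
L2[2][7] = 44
paddr = 44 * 16 + 1 = 705

Answer: 705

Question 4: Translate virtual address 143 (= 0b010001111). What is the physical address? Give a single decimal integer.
vaddr = 143 = 0b010001111
Split: l1_idx=1, l2_idx=0, offset=15
L1[1] = 0
L2[0][0] = 75
paddr = 75 * 16 + 15 = 1215

Answer: 1215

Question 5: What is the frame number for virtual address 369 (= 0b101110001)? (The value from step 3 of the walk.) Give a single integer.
vaddr = 369: l1_idx=2, l2_idx=7
L1[2] = 2; L2[2][7] = 44

Answer: 44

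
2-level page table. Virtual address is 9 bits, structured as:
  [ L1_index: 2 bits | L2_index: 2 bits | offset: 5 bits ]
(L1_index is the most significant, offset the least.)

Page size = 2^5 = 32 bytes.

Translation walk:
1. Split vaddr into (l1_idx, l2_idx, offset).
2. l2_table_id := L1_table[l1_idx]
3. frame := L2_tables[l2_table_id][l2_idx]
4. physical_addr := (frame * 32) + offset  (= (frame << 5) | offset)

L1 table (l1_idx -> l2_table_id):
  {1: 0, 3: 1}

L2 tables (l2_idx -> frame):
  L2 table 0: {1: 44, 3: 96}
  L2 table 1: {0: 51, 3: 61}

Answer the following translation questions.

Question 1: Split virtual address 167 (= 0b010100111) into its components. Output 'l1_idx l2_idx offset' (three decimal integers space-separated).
vaddr = 167 = 0b010100111
  top 2 bits -> l1_idx = 1
  next 2 bits -> l2_idx = 1
  bottom 5 bits -> offset = 7

Answer: 1 1 7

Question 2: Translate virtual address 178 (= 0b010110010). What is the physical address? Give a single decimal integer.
vaddr = 178 = 0b010110010
Split: l1_idx=1, l2_idx=1, offset=18
L1[1] = 0
L2[0][1] = 44
paddr = 44 * 32 + 18 = 1426

Answer: 1426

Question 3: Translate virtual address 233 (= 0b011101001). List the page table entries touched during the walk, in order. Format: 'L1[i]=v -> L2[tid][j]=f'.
Answer: L1[1]=0 -> L2[0][3]=96

Derivation:
vaddr = 233 = 0b011101001
Split: l1_idx=1, l2_idx=3, offset=9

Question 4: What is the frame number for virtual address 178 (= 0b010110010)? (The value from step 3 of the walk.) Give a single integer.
Answer: 44

Derivation:
vaddr = 178: l1_idx=1, l2_idx=1
L1[1] = 0; L2[0][1] = 44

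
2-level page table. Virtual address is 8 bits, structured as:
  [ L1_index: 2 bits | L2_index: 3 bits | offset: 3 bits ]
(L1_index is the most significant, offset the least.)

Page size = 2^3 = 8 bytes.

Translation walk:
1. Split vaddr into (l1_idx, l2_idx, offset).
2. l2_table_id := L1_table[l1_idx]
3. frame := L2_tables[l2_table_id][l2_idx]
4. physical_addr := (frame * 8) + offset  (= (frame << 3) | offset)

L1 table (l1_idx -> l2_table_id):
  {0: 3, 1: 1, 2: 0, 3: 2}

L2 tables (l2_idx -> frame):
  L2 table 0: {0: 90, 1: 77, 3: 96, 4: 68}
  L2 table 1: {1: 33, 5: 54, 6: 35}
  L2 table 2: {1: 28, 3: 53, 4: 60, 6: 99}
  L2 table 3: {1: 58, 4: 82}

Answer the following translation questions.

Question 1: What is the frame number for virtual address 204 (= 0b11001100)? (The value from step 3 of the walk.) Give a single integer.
Answer: 28

Derivation:
vaddr = 204: l1_idx=3, l2_idx=1
L1[3] = 2; L2[2][1] = 28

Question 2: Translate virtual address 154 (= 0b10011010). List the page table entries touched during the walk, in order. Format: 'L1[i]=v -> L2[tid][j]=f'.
vaddr = 154 = 0b10011010
Split: l1_idx=2, l2_idx=3, offset=2

Answer: L1[2]=0 -> L2[0][3]=96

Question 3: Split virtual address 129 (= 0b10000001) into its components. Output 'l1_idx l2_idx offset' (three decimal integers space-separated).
Answer: 2 0 1

Derivation:
vaddr = 129 = 0b10000001
  top 2 bits -> l1_idx = 2
  next 3 bits -> l2_idx = 0
  bottom 3 bits -> offset = 1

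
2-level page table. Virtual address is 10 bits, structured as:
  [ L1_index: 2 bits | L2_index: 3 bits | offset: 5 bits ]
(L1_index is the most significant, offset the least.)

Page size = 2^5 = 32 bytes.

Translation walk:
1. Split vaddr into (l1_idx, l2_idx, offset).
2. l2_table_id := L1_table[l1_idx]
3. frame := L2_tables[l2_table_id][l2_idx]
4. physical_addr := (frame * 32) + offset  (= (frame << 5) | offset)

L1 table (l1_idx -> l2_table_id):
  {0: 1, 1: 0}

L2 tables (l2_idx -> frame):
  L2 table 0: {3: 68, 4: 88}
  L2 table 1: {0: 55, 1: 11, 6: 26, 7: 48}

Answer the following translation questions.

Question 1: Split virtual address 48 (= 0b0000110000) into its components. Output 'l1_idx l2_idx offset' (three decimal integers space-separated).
Answer: 0 1 16

Derivation:
vaddr = 48 = 0b0000110000
  top 2 bits -> l1_idx = 0
  next 3 bits -> l2_idx = 1
  bottom 5 bits -> offset = 16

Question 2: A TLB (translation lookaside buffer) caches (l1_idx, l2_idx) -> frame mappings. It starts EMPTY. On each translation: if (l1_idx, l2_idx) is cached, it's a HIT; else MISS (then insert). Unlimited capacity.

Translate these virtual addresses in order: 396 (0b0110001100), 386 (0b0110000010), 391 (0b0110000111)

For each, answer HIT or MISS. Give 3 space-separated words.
Answer: MISS HIT HIT

Derivation:
vaddr=396: (1,4) not in TLB -> MISS, insert
vaddr=386: (1,4) in TLB -> HIT
vaddr=391: (1,4) in TLB -> HIT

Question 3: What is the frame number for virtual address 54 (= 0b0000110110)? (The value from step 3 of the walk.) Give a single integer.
vaddr = 54: l1_idx=0, l2_idx=1
L1[0] = 1; L2[1][1] = 11

Answer: 11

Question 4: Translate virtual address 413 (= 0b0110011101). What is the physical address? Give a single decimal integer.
Answer: 2845

Derivation:
vaddr = 413 = 0b0110011101
Split: l1_idx=1, l2_idx=4, offset=29
L1[1] = 0
L2[0][4] = 88
paddr = 88 * 32 + 29 = 2845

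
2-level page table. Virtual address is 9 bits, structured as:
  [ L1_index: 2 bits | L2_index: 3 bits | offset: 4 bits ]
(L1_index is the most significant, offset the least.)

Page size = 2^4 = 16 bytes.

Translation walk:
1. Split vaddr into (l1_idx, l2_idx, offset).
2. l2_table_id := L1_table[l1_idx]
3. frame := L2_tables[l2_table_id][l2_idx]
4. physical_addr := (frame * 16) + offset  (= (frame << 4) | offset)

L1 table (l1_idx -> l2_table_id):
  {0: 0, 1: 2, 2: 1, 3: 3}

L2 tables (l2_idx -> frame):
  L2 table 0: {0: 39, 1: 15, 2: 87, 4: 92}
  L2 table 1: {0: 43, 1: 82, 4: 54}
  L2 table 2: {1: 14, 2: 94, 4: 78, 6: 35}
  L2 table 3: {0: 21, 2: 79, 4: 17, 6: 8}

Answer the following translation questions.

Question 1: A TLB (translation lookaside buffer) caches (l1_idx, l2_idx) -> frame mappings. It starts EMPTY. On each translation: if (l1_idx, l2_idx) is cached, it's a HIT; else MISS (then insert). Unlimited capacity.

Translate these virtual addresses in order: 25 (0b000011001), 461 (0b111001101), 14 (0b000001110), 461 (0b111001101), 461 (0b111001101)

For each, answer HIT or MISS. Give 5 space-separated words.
vaddr=25: (0,1) not in TLB -> MISS, insert
vaddr=461: (3,4) not in TLB -> MISS, insert
vaddr=14: (0,0) not in TLB -> MISS, insert
vaddr=461: (3,4) in TLB -> HIT
vaddr=461: (3,4) in TLB -> HIT

Answer: MISS MISS MISS HIT HIT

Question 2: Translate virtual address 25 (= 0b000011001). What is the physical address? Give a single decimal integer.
vaddr = 25 = 0b000011001
Split: l1_idx=0, l2_idx=1, offset=9
L1[0] = 0
L2[0][1] = 15
paddr = 15 * 16 + 9 = 249

Answer: 249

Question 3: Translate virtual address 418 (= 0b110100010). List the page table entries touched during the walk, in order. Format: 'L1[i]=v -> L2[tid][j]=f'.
Answer: L1[3]=3 -> L2[3][2]=79

Derivation:
vaddr = 418 = 0b110100010
Split: l1_idx=3, l2_idx=2, offset=2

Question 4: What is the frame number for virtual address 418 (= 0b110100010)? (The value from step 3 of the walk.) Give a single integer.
vaddr = 418: l1_idx=3, l2_idx=2
L1[3] = 3; L2[3][2] = 79

Answer: 79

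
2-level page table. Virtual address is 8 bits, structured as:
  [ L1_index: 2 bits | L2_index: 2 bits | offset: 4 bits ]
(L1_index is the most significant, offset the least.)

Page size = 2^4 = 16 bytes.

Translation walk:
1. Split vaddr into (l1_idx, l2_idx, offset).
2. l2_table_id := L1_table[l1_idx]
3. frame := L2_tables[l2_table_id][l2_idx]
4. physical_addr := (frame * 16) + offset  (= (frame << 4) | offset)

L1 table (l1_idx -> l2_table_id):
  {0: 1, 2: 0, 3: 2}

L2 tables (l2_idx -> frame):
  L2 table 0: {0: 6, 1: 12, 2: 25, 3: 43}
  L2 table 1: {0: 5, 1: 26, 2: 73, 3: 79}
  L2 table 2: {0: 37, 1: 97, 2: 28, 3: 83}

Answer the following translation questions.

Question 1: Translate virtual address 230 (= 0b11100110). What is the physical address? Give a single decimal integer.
vaddr = 230 = 0b11100110
Split: l1_idx=3, l2_idx=2, offset=6
L1[3] = 2
L2[2][2] = 28
paddr = 28 * 16 + 6 = 454

Answer: 454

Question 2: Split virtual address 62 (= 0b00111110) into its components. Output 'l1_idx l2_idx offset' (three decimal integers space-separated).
Answer: 0 3 14

Derivation:
vaddr = 62 = 0b00111110
  top 2 bits -> l1_idx = 0
  next 2 bits -> l2_idx = 3
  bottom 4 bits -> offset = 14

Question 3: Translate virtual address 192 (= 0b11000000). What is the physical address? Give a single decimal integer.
Answer: 592

Derivation:
vaddr = 192 = 0b11000000
Split: l1_idx=3, l2_idx=0, offset=0
L1[3] = 2
L2[2][0] = 37
paddr = 37 * 16 + 0 = 592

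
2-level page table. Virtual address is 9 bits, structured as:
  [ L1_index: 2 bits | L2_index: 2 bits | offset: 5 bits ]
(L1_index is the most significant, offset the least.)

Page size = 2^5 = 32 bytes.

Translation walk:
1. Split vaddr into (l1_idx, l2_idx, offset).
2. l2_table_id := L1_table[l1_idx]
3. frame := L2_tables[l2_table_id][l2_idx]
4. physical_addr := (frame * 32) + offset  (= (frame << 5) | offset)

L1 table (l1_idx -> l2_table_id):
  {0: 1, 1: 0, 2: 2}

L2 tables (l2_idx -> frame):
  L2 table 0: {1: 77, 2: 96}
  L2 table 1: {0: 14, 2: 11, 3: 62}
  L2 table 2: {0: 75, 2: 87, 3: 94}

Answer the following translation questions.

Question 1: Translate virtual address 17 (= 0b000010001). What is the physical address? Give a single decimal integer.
vaddr = 17 = 0b000010001
Split: l1_idx=0, l2_idx=0, offset=17
L1[0] = 1
L2[1][0] = 14
paddr = 14 * 32 + 17 = 465

Answer: 465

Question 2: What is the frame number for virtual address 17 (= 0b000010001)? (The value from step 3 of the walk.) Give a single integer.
vaddr = 17: l1_idx=0, l2_idx=0
L1[0] = 1; L2[1][0] = 14

Answer: 14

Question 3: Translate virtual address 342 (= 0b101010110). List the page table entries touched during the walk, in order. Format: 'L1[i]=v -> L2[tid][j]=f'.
vaddr = 342 = 0b101010110
Split: l1_idx=2, l2_idx=2, offset=22

Answer: L1[2]=2 -> L2[2][2]=87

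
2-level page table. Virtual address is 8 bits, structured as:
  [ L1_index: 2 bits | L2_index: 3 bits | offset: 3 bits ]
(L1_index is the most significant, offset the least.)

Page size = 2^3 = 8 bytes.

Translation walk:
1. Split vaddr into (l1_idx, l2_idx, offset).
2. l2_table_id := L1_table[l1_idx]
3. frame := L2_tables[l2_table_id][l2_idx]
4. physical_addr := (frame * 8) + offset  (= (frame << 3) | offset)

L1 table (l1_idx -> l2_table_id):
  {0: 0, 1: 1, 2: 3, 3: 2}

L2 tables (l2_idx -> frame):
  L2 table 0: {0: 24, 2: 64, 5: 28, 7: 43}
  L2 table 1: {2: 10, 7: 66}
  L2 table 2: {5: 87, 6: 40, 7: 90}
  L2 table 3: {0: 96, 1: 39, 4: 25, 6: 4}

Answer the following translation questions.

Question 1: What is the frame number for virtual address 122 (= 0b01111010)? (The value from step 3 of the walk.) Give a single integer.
vaddr = 122: l1_idx=1, l2_idx=7
L1[1] = 1; L2[1][7] = 66

Answer: 66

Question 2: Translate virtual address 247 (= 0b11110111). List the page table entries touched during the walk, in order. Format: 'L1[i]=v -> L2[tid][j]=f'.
Answer: L1[3]=2 -> L2[2][6]=40

Derivation:
vaddr = 247 = 0b11110111
Split: l1_idx=3, l2_idx=6, offset=7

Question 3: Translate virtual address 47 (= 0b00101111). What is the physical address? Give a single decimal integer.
Answer: 231

Derivation:
vaddr = 47 = 0b00101111
Split: l1_idx=0, l2_idx=5, offset=7
L1[0] = 0
L2[0][5] = 28
paddr = 28 * 8 + 7 = 231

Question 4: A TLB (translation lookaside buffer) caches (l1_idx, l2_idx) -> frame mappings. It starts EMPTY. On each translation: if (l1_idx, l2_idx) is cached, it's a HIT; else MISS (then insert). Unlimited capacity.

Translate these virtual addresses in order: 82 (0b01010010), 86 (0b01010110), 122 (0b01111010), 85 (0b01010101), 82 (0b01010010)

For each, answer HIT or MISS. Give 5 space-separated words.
Answer: MISS HIT MISS HIT HIT

Derivation:
vaddr=82: (1,2) not in TLB -> MISS, insert
vaddr=86: (1,2) in TLB -> HIT
vaddr=122: (1,7) not in TLB -> MISS, insert
vaddr=85: (1,2) in TLB -> HIT
vaddr=82: (1,2) in TLB -> HIT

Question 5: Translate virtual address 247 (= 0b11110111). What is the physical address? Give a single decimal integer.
vaddr = 247 = 0b11110111
Split: l1_idx=3, l2_idx=6, offset=7
L1[3] = 2
L2[2][6] = 40
paddr = 40 * 8 + 7 = 327

Answer: 327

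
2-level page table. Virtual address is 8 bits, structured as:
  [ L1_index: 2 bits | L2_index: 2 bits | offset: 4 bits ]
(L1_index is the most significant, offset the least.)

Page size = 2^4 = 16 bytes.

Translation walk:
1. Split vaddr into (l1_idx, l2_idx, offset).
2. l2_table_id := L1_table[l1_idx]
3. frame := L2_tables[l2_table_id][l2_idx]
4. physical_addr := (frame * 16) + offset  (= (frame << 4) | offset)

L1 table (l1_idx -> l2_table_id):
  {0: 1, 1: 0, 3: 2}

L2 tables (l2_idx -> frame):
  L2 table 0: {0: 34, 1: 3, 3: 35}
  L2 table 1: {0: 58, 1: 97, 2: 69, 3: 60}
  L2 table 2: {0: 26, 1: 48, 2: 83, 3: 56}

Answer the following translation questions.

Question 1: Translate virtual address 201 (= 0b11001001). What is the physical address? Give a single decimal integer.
Answer: 425

Derivation:
vaddr = 201 = 0b11001001
Split: l1_idx=3, l2_idx=0, offset=9
L1[3] = 2
L2[2][0] = 26
paddr = 26 * 16 + 9 = 425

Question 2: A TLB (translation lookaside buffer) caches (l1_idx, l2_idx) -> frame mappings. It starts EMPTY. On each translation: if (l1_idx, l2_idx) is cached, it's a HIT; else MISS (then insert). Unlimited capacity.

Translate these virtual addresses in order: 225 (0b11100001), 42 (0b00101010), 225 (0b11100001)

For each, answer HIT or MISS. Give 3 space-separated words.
Answer: MISS MISS HIT

Derivation:
vaddr=225: (3,2) not in TLB -> MISS, insert
vaddr=42: (0,2) not in TLB -> MISS, insert
vaddr=225: (3,2) in TLB -> HIT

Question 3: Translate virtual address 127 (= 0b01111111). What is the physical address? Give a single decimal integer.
Answer: 575

Derivation:
vaddr = 127 = 0b01111111
Split: l1_idx=1, l2_idx=3, offset=15
L1[1] = 0
L2[0][3] = 35
paddr = 35 * 16 + 15 = 575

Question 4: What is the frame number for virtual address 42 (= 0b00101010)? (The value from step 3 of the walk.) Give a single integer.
vaddr = 42: l1_idx=0, l2_idx=2
L1[0] = 1; L2[1][2] = 69

Answer: 69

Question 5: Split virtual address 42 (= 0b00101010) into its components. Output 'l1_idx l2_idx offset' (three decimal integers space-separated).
vaddr = 42 = 0b00101010
  top 2 bits -> l1_idx = 0
  next 2 bits -> l2_idx = 2
  bottom 4 bits -> offset = 10

Answer: 0 2 10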